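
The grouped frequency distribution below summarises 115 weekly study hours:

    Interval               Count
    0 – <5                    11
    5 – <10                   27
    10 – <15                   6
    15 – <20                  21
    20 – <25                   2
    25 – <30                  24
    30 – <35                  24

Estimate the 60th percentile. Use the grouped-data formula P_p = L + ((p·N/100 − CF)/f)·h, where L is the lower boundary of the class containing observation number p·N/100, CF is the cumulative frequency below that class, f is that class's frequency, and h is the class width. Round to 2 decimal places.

N = 115; target position k = 60/100 · 115 = 69.
Cumulative frequencies: 11, 38, 44, 65, 67, 91, 115.
Observation 69 falls in the class 25 – <30.
L = 25, CF = 67, f = 24, h = 5.
P60 = 25 + ((69 − 67)/24)·5 = 25 + 0.416667 = 25.4167.

25.42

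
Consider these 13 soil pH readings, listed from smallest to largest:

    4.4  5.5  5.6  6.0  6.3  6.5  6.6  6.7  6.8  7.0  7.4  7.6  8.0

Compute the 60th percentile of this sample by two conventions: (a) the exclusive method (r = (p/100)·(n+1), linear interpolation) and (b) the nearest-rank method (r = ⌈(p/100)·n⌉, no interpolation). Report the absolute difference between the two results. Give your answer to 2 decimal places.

n = 13.
(a) r = 8.4; between ranks 8 (6.7) and 9 (6.8): 6.74.
(b) the nearest-rank method: rank 8 → 6.7.
|6.74 − 6.7| = 0.04.

0.04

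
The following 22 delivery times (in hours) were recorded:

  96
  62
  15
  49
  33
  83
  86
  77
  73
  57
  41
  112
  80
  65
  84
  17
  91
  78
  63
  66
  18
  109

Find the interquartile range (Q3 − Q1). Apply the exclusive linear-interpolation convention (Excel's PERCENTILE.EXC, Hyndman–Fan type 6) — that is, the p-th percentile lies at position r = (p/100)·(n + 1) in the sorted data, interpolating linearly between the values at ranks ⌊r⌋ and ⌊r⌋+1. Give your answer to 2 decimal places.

Sorted: 15, 17, 18, 33, 41, 49, 57, 62, 63, 65, 66, 73, 77, 78, 80, 83, 84, 86, 91, 96, 109, 112.
n = 22.
P25: r = 5.75; ranks 5–6 are 41, 49; interpolating gives 47.
P75: r = 17.25; ranks 17–18 are 84, 86; interpolating gives 84.5.
Difference: 84.5 − 47 = 37.5.

37.50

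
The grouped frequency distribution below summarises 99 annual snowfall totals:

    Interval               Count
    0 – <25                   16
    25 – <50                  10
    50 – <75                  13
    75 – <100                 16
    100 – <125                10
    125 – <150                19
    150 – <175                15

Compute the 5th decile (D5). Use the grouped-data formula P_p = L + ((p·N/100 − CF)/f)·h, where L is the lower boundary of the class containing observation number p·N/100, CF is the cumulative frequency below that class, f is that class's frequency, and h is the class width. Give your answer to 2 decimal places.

91.41

N = 99; target position k = 50/100 · 99 = 49.5.
Cumulative frequencies: 16, 26, 39, 55, 65, 84, 99.
Observation 49.5 falls in the class 75 – <100.
L = 75, CF = 39, f = 16, h = 25.
P50 = 75 + ((49.5 − 39)/16)·25 = 75 + 16.4062 = 91.4062.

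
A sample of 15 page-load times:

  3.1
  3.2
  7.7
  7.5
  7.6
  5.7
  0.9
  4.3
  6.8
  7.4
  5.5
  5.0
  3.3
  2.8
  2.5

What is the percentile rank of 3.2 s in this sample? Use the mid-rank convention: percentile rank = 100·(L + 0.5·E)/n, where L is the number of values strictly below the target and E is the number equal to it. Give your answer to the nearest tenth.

Sorted: 0.9, 2.5, 2.8, 3.1, 3.2, 3.3, 4.3, 5.0, 5.5, 5.7, 6.8, 7.4, 7.5, 7.6, 7.7.
Count below 3.2: L = 4; count equal: E = 1; n = 15.
Percentile rank = 100·(4 + 0.5·1)/15 = 100·4.5/15 = 30.

30.0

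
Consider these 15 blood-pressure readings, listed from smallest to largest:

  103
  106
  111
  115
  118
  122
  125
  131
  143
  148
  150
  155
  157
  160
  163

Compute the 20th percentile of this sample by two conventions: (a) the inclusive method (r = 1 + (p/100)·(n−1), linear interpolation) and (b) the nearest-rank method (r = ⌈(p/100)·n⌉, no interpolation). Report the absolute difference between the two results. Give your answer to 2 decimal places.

n = 15.
(a) r = 3.8; between ranks 3 (111) and 4 (115): 114.2.
(b) the nearest-rank method: rank 3 → 111.
|114.2 − 111| = 3.2.

3.20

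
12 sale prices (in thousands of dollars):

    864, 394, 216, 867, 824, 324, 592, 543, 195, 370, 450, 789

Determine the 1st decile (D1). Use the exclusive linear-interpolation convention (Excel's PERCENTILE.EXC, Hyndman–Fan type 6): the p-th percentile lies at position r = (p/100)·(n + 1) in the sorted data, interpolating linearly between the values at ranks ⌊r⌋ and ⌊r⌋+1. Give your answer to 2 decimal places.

201.30

Sorted: 195, 216, 324, 370, 394, 450, 543, 592, 789, 824, 864, 867.
n = 12.
r = (10/100)·(12 + 1) = 1.3.
Rank 1 is 195 and rank 2 is 216.
Interpolate: 195 + 0.3·(216 − 195) = 195 + 0.3·21 = 201.3.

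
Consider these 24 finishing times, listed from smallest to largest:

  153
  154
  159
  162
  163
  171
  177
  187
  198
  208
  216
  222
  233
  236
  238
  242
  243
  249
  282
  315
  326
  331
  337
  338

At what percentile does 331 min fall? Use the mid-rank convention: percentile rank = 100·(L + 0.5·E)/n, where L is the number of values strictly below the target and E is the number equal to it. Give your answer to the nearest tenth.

Count below 331: L = 21; count equal: E = 1; n = 24.
Percentile rank = 100·(21 + 0.5·1)/24 = 100·21.5/24 = 89.58.

89.6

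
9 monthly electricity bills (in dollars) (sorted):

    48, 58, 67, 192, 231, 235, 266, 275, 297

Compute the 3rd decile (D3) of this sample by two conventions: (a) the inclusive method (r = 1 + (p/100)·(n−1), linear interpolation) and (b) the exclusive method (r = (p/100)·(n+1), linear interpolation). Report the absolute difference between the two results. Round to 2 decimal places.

50.00

n = 9.
(a) r = 3.4; between ranks 3 (67) and 4 (192): 117.
(b) r = 3 → value at rank 3 = 67.
|117 − 67| = 50.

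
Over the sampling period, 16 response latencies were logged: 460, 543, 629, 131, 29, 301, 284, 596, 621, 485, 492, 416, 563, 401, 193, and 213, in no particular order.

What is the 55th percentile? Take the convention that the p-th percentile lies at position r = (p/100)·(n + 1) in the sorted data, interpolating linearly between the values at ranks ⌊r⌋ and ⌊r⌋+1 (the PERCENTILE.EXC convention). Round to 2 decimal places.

468.75

Sorted: 29, 131, 193, 213, 284, 301, 401, 416, 460, 485, 492, 543, 563, 596, 621, 629.
n = 16.
r = (55/100)·(16 + 1) = 9.35.
Rank 9 is 460 and rank 10 is 485.
Interpolate: 460 + 0.35·(485 − 460) = 460 + 0.35·25 = 468.75.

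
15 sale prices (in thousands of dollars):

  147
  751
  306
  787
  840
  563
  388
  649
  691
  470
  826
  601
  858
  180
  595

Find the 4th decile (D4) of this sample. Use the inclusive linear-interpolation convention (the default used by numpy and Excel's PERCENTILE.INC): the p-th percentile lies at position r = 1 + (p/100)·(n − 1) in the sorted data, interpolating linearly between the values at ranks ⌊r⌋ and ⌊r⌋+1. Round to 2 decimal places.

Sorted: 147, 180, 306, 388, 470, 563, 595, 601, 649, 691, 751, 787, 826, 840, 858.
n = 15.
r = 1 + (40/100)·(15 − 1) = 1 + 5.6 = 6.6.
Rank 6 is 563 and rank 7 is 595.
Interpolate: 563 + 0.6·(595 − 563) = 563 + 0.6·32 = 582.2.

582.20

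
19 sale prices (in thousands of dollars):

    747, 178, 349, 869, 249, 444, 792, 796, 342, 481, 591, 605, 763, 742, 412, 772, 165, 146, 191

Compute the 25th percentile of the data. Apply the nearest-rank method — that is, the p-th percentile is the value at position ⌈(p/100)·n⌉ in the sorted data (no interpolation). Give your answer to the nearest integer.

Sorted: 146, 165, 178, 191, 249, 342, 349, 412, 444, 481, 591, 605, 742, 747, 763, 772, 792, 796, 869.
n = 19.
Position = ⌈25/100 · 19⌉ = ⌈4.75⌉ = 5.
The value at rank 5 is 249.

249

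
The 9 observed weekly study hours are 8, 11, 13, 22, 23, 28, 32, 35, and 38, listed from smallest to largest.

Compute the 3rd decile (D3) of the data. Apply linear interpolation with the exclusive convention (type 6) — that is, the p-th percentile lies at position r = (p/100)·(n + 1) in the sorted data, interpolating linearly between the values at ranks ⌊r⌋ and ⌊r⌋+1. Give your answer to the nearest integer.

13

n = 9.
r = (30/100)·(9 + 1) = 3.
r is an integer, so P30 is the value at rank 3: 13.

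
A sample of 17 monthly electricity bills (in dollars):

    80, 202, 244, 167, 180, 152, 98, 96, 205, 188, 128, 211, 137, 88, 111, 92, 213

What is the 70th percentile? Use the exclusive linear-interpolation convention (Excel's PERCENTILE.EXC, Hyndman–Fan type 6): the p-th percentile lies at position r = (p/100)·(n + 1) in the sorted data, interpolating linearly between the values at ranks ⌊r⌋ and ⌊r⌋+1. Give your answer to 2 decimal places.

Sorted: 80, 88, 92, 96, 98, 111, 128, 137, 152, 167, 180, 188, 202, 205, 211, 213, 244.
n = 17.
r = (70/100)·(17 + 1) = 12.6.
Rank 12 is 188 and rank 13 is 202.
Interpolate: 188 + 0.6·(202 − 188) = 188 + 0.6·14 = 196.4.

196.40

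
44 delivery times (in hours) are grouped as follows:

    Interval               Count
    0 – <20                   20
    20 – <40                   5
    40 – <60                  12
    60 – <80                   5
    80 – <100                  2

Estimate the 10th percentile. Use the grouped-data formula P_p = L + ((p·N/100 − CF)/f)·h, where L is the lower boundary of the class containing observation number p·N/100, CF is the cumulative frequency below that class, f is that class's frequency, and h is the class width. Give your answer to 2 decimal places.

N = 44; target position k = 10/100 · 44 = 4.4.
Cumulative frequencies: 20, 25, 37, 42, 44.
Observation 4.4 falls in the class 0 – <20.
L = 0, CF = 0, f = 20, h = 20.
P10 = 0 + ((4.4 − 0)/20)·20 = 0 + 4.4 = 4.4.

4.40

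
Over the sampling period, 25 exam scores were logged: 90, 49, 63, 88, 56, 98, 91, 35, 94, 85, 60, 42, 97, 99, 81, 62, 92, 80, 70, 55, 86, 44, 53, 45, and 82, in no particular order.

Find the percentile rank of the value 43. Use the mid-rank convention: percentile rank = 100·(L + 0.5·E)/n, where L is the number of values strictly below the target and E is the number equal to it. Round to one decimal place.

8.0

Sorted: 35, 42, 44, 45, 49, 53, 55, 56, 60, 62, 63, 70, 80, 81, 82, 85, 86, 88, 90, 91, 92, 94, 97, 98, 99.
Count below 43: L = 2; count equal: E = 0; n = 25.
Percentile rank = 100·(2 + 0.5·0)/25 = 100·2/25 = 8.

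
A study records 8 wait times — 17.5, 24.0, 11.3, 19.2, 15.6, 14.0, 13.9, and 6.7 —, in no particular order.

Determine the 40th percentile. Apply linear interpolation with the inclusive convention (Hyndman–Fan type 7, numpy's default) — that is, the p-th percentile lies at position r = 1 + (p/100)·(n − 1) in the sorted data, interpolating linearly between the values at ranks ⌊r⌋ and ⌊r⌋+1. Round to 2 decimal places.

13.98

Sorted: 6.7, 11.3, 13.9, 14.0, 15.6, 17.5, 19.2, 24.0.
n = 8.
r = 1 + (40/100)·(8 − 1) = 1 + 2.8 = 3.8.
Rank 3 is 13.9 and rank 4 is 14.0.
Interpolate: 13.9 + 0.8·(14.0 − 13.9) = 13.9 + 0.8·0.1 = 13.98.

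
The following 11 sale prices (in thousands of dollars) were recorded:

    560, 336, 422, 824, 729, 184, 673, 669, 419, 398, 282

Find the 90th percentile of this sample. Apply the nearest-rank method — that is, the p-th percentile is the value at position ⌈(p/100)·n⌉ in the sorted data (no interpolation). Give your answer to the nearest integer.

Sorted: 184, 282, 336, 398, 419, 422, 560, 669, 673, 729, 824.
n = 11.
Position = ⌈90/100 · 11⌉ = ⌈9.9⌉ = 10.
The value at rank 10 is 729.

729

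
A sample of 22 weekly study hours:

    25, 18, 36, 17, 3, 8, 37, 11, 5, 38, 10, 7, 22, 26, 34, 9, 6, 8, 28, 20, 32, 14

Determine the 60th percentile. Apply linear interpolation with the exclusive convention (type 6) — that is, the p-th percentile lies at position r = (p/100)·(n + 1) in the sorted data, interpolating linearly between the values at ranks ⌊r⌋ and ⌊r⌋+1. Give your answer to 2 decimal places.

Sorted: 3, 5, 6, 7, 8, 8, 9, 10, 11, 14, 17, 18, 20, 22, 25, 26, 28, 32, 34, 36, 37, 38.
n = 22.
r = (60/100)·(22 + 1) = 13.8.
Rank 13 is 20 and rank 14 is 22.
Interpolate: 20 + 0.8·(22 − 20) = 20 + 0.8·2 = 21.6.

21.60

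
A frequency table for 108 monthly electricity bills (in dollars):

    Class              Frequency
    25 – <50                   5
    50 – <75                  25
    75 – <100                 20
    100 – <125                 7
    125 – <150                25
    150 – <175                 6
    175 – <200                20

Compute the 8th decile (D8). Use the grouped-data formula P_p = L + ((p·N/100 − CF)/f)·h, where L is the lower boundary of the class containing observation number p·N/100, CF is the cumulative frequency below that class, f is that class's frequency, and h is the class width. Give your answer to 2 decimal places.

168.33

N = 108; target position k = 80/100 · 108 = 86.4.
Cumulative frequencies: 5, 30, 50, 57, 82, 88, 108.
Observation 86.4 falls in the class 150 – <175.
L = 150, CF = 82, f = 6, h = 25.
P80 = 150 + ((86.4 − 82)/6)·25 = 150 + 18.3333 = 168.333.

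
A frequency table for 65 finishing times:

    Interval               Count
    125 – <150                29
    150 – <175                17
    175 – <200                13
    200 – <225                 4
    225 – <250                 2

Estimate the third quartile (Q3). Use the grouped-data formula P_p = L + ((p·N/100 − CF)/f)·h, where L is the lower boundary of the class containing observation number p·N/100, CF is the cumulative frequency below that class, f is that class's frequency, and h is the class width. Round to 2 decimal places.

180.29

N = 65; target position k = 75/100 · 65 = 48.75.
Cumulative frequencies: 29, 46, 59, 63, 65.
Observation 48.75 falls in the class 175 – <200.
L = 175, CF = 46, f = 13, h = 25.
P75 = 175 + ((48.75 − 46)/13)·25 = 175 + 5.28846 = 180.288.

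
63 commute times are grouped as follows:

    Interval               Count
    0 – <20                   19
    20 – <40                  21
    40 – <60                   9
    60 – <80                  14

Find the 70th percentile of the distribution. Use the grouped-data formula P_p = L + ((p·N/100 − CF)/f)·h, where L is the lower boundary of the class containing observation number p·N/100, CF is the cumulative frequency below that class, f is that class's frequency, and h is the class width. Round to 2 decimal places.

N = 63; target position k = 70/100 · 63 = 44.1.
Cumulative frequencies: 19, 40, 49, 63.
Observation 44.1 falls in the class 40 – <60.
L = 40, CF = 40, f = 9, h = 20.
P70 = 40 + ((44.1 − 40)/9)·20 = 40 + 9.11111 = 49.1111.

49.11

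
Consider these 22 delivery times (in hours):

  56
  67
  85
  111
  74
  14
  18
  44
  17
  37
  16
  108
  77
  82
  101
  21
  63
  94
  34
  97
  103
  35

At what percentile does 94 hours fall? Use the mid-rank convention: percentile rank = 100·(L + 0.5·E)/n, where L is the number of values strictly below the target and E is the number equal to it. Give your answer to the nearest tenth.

75.0

Sorted: 14, 16, 17, 18, 21, 34, 35, 37, 44, 56, 63, 67, 74, 77, 82, 85, 94, 97, 101, 103, 108, 111.
Count below 94: L = 16; count equal: E = 1; n = 22.
Percentile rank = 100·(16 + 0.5·1)/22 = 100·16.5/22 = 75.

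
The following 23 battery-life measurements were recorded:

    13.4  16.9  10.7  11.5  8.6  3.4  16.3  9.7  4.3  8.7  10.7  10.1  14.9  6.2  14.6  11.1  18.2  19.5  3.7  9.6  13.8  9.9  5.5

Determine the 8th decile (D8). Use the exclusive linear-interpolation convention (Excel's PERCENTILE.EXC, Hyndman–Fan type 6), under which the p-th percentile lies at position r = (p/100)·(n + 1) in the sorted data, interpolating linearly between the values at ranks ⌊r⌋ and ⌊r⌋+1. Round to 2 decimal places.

15.18

Sorted: 3.4, 3.7, 4.3, 5.5, 6.2, 8.6, 8.7, 9.6, 9.7, 9.9, 10.1, 10.7, 10.7, 11.1, 11.5, 13.4, 13.8, 14.6, 14.9, 16.3, 16.9, 18.2, 19.5.
n = 23.
r = (80/100)·(23 + 1) = 19.2.
Rank 19 is 14.9 and rank 20 is 16.3.
Interpolate: 14.9 + 0.2·(16.3 − 14.9) = 14.9 + 0.2·1.4 = 15.18.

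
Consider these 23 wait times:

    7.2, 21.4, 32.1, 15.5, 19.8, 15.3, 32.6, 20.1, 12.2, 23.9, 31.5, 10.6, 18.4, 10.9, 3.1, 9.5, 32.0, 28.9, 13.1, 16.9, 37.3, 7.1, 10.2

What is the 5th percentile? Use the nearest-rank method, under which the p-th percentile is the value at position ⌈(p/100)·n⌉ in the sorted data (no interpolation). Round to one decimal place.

Sorted: 3.1, 7.1, 7.2, 9.5, 10.2, 10.6, 10.9, 12.2, 13.1, 15.3, 15.5, 16.9, 18.4, 19.8, 20.1, 21.4, 23.9, 28.9, 31.5, 32.0, 32.1, 32.6, 37.3.
n = 23.
Position = ⌈5/100 · 23⌉ = ⌈1.15⌉ = 2.
The value at rank 2 is 7.1.

7.1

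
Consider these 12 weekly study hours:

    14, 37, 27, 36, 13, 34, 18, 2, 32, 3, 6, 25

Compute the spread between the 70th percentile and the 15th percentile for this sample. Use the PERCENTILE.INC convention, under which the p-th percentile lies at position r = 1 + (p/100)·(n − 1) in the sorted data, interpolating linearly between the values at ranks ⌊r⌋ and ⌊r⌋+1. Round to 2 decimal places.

25.55

Sorted: 2, 3, 6, 13, 14, 18, 25, 27, 32, 34, 36, 37.
n = 12.
P15: r = 2.65; ranks 2–3 are 3, 6; interpolating gives 4.95.
P70: r = 8.7; ranks 8–9 are 27, 32; interpolating gives 30.5.
Difference: 30.5 − 4.95 = 25.55.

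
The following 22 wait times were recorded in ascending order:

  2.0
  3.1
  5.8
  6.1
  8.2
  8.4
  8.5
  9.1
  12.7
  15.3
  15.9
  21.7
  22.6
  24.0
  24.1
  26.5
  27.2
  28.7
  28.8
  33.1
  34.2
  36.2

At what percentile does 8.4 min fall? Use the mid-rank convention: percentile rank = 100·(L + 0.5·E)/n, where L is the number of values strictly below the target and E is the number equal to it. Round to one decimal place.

Count below 8.4: L = 5; count equal: E = 1; n = 22.
Percentile rank = 100·(5 + 0.5·1)/22 = 100·5.5/22 = 25.

25.0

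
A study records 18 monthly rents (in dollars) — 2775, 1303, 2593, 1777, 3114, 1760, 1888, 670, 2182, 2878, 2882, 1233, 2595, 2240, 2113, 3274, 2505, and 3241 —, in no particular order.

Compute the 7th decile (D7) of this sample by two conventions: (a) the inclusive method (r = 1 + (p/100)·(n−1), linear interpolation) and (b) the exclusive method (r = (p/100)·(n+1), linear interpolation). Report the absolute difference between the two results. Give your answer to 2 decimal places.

Sorted: 670, 1233, 1303, 1760, 1777, 1888, 2113, 2182, 2240, 2505, 2593, 2595, 2775, 2878, 2882, 3114, 3241, 3274.
n = 18.
(a) r = 12.9; between ranks 12 (2595) and 13 (2775): 2757.
(b) r = 13.3; between ranks 13 (2775) and 14 (2878): 2805.9.
|2757 − 2805.9| = 48.9.

48.90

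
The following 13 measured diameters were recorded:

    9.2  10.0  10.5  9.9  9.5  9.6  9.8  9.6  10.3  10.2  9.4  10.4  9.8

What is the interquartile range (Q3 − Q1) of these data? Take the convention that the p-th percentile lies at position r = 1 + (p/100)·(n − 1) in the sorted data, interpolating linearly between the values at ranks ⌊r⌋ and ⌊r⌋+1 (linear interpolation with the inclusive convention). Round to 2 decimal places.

0.60

Sorted: 9.2, 9.4, 9.5, 9.6, 9.6, 9.8, 9.8, 9.9, 10.0, 10.2, 10.3, 10.4, 10.5.
n = 13.
P25: r = 4 (integer) → 9.6.
P75: r = 10 (integer) → 10.2.
Difference: 10.2 − 9.6 = 0.6.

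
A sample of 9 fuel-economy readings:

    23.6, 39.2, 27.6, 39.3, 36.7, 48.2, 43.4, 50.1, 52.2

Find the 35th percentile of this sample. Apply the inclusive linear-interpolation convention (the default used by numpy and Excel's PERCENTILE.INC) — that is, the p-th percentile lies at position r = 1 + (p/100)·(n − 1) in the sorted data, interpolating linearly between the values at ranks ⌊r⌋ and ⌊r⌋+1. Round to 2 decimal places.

Sorted: 23.6, 27.6, 36.7, 39.2, 39.3, 43.4, 48.2, 50.1, 52.2.
n = 9.
r = 1 + (35/100)·(9 − 1) = 1 + 2.8 = 3.8.
Rank 3 is 36.7 and rank 4 is 39.2.
Interpolate: 36.7 + 0.8·(39.2 − 36.7) = 36.7 + 0.8·2.5 = 38.7.

38.70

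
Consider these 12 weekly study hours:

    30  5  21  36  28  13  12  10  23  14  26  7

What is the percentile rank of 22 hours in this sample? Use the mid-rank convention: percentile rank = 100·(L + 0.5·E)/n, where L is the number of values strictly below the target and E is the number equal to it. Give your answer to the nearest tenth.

58.3

Sorted: 5, 7, 10, 12, 13, 14, 21, 23, 26, 28, 30, 36.
Count below 22: L = 7; count equal: E = 0; n = 12.
Percentile rank = 100·(7 + 0.5·0)/12 = 100·7/12 = 58.33.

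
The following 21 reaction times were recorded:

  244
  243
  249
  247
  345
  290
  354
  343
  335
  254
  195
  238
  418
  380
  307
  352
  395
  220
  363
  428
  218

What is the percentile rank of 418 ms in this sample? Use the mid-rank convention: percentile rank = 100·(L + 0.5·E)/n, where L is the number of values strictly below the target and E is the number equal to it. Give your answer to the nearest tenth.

92.9

Sorted: 195, 218, 220, 238, 243, 244, 247, 249, 254, 290, 307, 335, 343, 345, 352, 354, 363, 380, 395, 418, 428.
Count below 418: L = 19; count equal: E = 1; n = 21.
Percentile rank = 100·(19 + 0.5·1)/21 = 100·19.5/21 = 92.86.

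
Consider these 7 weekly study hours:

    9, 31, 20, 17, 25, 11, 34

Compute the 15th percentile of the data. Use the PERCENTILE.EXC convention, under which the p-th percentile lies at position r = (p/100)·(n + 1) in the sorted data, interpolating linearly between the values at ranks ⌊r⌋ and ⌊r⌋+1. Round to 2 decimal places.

9.40

Sorted: 9, 11, 17, 20, 25, 31, 34.
n = 7.
r = (15/100)·(7 + 1) = 1.2.
Rank 1 is 9 and rank 2 is 11.
Interpolate: 9 + 0.2·(11 − 9) = 9 + 0.2·2 = 9.4.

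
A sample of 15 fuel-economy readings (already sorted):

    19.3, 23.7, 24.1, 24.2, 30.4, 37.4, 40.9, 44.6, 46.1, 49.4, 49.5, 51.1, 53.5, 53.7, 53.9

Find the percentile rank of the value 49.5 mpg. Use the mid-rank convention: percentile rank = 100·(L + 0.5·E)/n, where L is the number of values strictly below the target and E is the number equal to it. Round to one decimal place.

70.0

Count below 49.5: L = 10; count equal: E = 1; n = 15.
Percentile rank = 100·(10 + 0.5·1)/15 = 100·10.5/15 = 70.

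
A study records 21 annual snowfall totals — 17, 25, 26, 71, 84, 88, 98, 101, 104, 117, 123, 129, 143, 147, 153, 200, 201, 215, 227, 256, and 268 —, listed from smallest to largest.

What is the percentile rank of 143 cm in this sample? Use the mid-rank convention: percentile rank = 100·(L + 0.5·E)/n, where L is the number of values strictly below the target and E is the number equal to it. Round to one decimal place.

59.5

Count below 143: L = 12; count equal: E = 1; n = 21.
Percentile rank = 100·(12 + 0.5·1)/21 = 100·12.5/21 = 59.52.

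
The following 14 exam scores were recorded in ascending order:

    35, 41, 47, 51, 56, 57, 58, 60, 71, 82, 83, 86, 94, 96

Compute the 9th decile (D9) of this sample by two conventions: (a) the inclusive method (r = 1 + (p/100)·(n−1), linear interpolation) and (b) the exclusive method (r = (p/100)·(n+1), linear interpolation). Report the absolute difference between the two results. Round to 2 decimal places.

3.40

n = 14.
(a) r = 12.7; between ranks 12 (86) and 13 (94): 91.6.
(b) r = 13.5; between ranks 13 (94) and 14 (96): 95.
|91.6 − 95| = 3.4.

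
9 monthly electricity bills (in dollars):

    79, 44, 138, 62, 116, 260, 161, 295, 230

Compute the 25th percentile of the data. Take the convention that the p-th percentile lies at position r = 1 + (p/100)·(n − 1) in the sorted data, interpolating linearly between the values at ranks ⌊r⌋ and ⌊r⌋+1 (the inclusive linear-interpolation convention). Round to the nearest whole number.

79

Sorted: 44, 62, 79, 116, 138, 161, 230, 260, 295.
n = 9.
r = 1 + (25/100)·(9 − 1) = 1 + 2 = 3.
r is an integer, so P25 is the value at rank 3: 79.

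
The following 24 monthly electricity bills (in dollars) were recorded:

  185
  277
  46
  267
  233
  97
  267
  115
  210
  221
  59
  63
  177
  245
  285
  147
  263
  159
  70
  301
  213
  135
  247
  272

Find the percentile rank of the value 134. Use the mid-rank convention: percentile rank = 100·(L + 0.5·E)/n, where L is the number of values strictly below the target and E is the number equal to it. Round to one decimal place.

25.0

Sorted: 46, 59, 63, 70, 97, 115, 135, 147, 159, 177, 185, 210, 213, 221, 233, 245, 247, 263, 267, 267, 272, 277, 285, 301.
Count below 134: L = 6; count equal: E = 0; n = 24.
Percentile rank = 100·(6 + 0.5·0)/24 = 100·6/24 = 25.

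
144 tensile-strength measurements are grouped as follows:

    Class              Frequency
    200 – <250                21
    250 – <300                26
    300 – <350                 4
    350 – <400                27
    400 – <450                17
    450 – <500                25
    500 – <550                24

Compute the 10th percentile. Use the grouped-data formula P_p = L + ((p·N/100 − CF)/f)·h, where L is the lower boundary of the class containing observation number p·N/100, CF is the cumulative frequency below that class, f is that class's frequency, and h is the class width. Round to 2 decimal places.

234.29

N = 144; target position k = 10/100 · 144 = 14.4.
Cumulative frequencies: 21, 47, 51, 78, 95, 120, 144.
Observation 14.4 falls in the class 200 – <250.
L = 200, CF = 0, f = 21, h = 50.
P10 = 200 + ((14.4 − 0)/21)·50 = 200 + 34.2857 = 234.286.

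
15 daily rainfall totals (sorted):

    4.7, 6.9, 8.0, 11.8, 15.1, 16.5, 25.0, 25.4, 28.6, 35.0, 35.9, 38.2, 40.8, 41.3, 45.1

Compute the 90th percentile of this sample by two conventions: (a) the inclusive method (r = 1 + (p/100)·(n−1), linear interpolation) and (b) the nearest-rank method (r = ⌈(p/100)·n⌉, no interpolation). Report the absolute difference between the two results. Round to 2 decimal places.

n = 15.
(a) r = 13.6; between ranks 13 (40.8) and 14 (41.3): 41.1.
(b) the nearest-rank method: rank 14 → 41.3.
|41.1 − 41.3| = 0.2.

0.20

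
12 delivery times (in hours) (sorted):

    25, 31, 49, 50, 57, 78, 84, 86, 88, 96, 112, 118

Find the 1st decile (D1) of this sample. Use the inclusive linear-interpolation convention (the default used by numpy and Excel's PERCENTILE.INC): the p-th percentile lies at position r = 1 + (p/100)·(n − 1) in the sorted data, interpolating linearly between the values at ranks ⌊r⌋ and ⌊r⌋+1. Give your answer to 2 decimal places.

n = 12.
r = 1 + (10/100)·(12 − 1) = 1 + 1.1 = 2.1.
Rank 2 is 31 and rank 3 is 49.
Interpolate: 31 + 0.1·(49 − 31) = 31 + 0.1·18 = 32.8.

32.80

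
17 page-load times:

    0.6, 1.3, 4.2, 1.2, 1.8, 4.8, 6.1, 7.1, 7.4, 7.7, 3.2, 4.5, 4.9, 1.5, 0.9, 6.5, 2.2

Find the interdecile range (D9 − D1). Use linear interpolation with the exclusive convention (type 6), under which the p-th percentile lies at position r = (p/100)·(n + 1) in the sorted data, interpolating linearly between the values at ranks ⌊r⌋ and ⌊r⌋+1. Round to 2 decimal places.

Sorted: 0.6, 0.9, 1.2, 1.3, 1.5, 1.8, 2.2, 3.2, 4.2, 4.5, 4.8, 4.9, 6.1, 6.5, 7.1, 7.4, 7.7.
n = 17.
P10: r = 1.8; ranks 1–2 are 0.6, 0.9; interpolating gives 0.84.
P90: r = 16.2; ranks 16–17 are 7.4, 7.7; interpolating gives 7.46.
Difference: 7.46 − 0.84 = 6.62.

6.62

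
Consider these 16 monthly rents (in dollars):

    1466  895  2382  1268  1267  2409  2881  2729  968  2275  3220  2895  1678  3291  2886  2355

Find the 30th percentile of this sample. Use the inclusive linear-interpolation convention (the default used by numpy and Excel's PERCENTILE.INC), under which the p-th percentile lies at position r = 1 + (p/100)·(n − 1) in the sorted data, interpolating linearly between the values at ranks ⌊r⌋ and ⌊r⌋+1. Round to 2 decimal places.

1572.00

Sorted: 895, 968, 1267, 1268, 1466, 1678, 2275, 2355, 2382, 2409, 2729, 2881, 2886, 2895, 3220, 3291.
n = 16.
r = 1 + (30/100)·(16 − 1) = 1 + 4.5 = 5.5.
Rank 5 is 1466 and rank 6 is 1678.
Interpolate: 1466 + 0.5·(1678 − 1466) = 1466 + 0.5·212 = 1572.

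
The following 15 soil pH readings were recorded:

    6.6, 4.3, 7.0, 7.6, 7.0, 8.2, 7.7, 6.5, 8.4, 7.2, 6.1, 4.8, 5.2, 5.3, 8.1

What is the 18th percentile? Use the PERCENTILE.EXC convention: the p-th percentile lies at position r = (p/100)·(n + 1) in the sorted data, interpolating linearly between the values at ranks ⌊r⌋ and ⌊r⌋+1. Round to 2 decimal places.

5.15

Sorted: 4.3, 4.8, 5.2, 5.3, 6.1, 6.5, 6.6, 7.0, 7.0, 7.2, 7.6, 7.7, 8.1, 8.2, 8.4.
n = 15.
r = (18/100)·(15 + 1) = 2.88.
Rank 2 is 4.8 and rank 3 is 5.2.
Interpolate: 4.8 + 0.88·(5.2 − 4.8) = 4.8 + 0.88·0.4 = 5.152.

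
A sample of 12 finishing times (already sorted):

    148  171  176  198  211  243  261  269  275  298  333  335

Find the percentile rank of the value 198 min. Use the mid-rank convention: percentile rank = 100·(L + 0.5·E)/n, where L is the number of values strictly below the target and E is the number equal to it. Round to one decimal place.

Count below 198: L = 3; count equal: E = 1; n = 12.
Percentile rank = 100·(3 + 0.5·1)/12 = 100·3.5/12 = 29.17.

29.2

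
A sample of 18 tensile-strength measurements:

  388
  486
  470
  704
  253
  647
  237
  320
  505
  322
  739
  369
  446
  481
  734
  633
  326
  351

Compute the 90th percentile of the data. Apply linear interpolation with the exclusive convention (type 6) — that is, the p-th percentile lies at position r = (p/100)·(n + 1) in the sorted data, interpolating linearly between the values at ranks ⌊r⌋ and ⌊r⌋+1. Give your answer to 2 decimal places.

Sorted: 237, 253, 320, 322, 326, 351, 369, 388, 446, 470, 481, 486, 505, 633, 647, 704, 734, 739.
n = 18.
r = (90/100)·(18 + 1) = 17.1.
Rank 17 is 734 and rank 18 is 739.
Interpolate: 734 + 0.1·(739 − 734) = 734 + 0.1·5 = 734.5.

734.50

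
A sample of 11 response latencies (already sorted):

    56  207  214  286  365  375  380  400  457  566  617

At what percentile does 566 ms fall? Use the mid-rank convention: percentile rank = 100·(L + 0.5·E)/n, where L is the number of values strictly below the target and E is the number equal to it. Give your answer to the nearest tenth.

Count below 566: L = 9; count equal: E = 1; n = 11.
Percentile rank = 100·(9 + 0.5·1)/11 = 100·9.5/11 = 86.36.

86.4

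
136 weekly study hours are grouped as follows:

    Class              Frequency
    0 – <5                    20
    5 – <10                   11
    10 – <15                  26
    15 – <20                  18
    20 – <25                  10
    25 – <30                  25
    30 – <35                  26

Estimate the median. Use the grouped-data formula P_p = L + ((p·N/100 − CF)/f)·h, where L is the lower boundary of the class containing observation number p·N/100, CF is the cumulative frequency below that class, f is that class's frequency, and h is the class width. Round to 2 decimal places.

N = 136; target position k = 50/100 · 136 = 68.
Cumulative frequencies: 20, 31, 57, 75, 85, 110, 136.
Observation 68 falls in the class 15 – <20.
L = 15, CF = 57, f = 18, h = 5.
P50 = 15 + ((68 − 57)/18)·5 = 15 + 3.05556 = 18.0556.

18.06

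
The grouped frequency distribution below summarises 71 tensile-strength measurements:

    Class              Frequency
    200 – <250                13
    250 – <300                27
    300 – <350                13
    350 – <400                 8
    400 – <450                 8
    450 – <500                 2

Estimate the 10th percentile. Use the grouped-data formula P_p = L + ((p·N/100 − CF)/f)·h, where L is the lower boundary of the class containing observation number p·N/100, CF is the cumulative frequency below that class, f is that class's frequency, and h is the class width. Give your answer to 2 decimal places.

N = 71; target position k = 10/100 · 71 = 7.1.
Cumulative frequencies: 13, 40, 53, 61, 69, 71.
Observation 7.1 falls in the class 200 – <250.
L = 200, CF = 0, f = 13, h = 50.
P10 = 200 + ((7.1 − 0)/13)·50 = 200 + 27.3077 = 227.308.

227.31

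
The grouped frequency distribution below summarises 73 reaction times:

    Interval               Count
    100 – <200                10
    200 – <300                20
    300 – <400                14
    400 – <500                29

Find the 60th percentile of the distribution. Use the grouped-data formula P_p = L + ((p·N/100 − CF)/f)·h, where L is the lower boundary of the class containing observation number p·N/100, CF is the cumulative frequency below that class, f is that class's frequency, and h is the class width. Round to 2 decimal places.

N = 73; target position k = 60/100 · 73 = 43.8.
Cumulative frequencies: 10, 30, 44, 73.
Observation 43.8 falls in the class 300 – <400.
L = 300, CF = 30, f = 14, h = 100.
P60 = 300 + ((43.8 − 30)/14)·100 = 300 + 98.5714 = 398.571.

398.57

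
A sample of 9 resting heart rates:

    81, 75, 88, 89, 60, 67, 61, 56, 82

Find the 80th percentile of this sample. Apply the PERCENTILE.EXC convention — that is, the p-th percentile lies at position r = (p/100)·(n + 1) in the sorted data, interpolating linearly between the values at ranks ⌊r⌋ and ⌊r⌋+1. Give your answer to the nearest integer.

Sorted: 56, 60, 61, 67, 75, 81, 82, 88, 89.
n = 9.
r = (80/100)·(9 + 1) = 8.
r is an integer, so P80 is the value at rank 8: 88.

88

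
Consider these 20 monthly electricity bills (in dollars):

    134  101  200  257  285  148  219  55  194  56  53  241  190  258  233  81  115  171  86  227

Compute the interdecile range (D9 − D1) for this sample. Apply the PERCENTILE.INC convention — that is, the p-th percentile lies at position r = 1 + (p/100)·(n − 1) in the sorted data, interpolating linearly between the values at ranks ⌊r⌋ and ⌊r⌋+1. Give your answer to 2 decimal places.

Sorted: 53, 55, 56, 81, 86, 101, 115, 134, 148, 171, 190, 194, 200, 219, 227, 233, 241, 257, 258, 285.
n = 20.
P10: r = 2.9; ranks 2–3 are 55, 56; interpolating gives 55.9.
P90: r = 18.1; ranks 18–19 are 257, 258; interpolating gives 257.1.
Difference: 257.1 − 55.9 = 201.2.

201.20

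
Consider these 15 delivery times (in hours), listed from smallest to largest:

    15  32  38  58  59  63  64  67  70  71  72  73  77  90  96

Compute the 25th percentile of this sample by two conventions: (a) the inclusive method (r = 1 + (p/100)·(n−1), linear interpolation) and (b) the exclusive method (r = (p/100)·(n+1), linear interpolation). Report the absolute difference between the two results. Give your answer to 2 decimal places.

0.50

n = 15.
(a) r = 4.5; between ranks 4 (58) and 5 (59): 58.5.
(b) r = 4 → value at rank 4 = 58.
|58.5 − 58| = 0.5.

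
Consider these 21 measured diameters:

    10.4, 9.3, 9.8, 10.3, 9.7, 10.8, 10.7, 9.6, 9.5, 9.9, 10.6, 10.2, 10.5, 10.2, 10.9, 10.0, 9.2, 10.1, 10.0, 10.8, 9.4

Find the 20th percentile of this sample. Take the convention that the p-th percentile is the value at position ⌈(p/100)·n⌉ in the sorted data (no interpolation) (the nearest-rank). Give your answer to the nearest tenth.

9.6

Sorted: 9.2, 9.3, 9.4, 9.5, 9.6, 9.7, 9.8, 9.9, 10.0, 10.0, 10.1, 10.2, 10.2, 10.3, 10.4, 10.5, 10.6, 10.7, 10.8, 10.8, 10.9.
n = 21.
Position = ⌈20/100 · 21⌉ = ⌈4.2⌉ = 5.
The value at rank 5 is 9.6.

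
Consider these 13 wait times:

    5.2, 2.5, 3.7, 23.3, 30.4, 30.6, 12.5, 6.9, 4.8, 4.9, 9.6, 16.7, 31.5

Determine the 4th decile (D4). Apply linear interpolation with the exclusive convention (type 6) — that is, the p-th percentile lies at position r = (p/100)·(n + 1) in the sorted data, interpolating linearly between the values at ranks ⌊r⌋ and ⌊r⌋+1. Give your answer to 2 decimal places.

Sorted: 2.5, 3.7, 4.8, 4.9, 5.2, 6.9, 9.6, 12.5, 16.7, 23.3, 30.4, 30.6, 31.5.
n = 13.
r = (40/100)·(13 + 1) = 5.6.
Rank 5 is 5.2 and rank 6 is 6.9.
Interpolate: 5.2 + 0.6·(6.9 − 5.2) = 5.2 + 0.6·1.7 = 6.22.

6.22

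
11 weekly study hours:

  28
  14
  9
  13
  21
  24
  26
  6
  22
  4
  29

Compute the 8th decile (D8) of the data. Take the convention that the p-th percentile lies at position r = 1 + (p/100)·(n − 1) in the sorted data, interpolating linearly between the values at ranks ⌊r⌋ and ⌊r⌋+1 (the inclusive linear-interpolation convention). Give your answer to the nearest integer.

Sorted: 4, 6, 9, 13, 14, 21, 22, 24, 26, 28, 29.
n = 11.
r = 1 + (80/100)·(11 − 1) = 1 + 8 = 9.
r is an integer, so P80 is the value at rank 9: 26.

26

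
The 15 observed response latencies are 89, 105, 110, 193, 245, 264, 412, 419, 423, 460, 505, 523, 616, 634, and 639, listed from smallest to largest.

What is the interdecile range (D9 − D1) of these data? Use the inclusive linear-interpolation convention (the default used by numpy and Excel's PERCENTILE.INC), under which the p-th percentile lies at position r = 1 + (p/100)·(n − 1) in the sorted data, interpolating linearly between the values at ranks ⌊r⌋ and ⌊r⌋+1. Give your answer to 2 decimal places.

n = 15.
P10: r = 2.4; ranks 2–3 are 105, 110; interpolating gives 107.
P90: r = 13.6; ranks 13–14 are 616, 634; interpolating gives 626.8.
Difference: 626.8 − 107 = 519.8.

519.80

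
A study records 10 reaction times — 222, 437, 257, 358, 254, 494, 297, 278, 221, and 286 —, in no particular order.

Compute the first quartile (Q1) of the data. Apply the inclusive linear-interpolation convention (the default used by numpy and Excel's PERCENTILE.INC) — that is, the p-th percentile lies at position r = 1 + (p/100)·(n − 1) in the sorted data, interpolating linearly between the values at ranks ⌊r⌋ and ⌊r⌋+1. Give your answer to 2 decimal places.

254.75

Sorted: 221, 222, 254, 257, 278, 286, 297, 358, 437, 494.
n = 10.
r = 1 + (25/100)·(10 − 1) = 1 + 2.25 = 3.25.
Rank 3 is 254 and rank 4 is 257.
Interpolate: 254 + 0.25·(257 − 254) = 254 + 0.25·3 = 254.75.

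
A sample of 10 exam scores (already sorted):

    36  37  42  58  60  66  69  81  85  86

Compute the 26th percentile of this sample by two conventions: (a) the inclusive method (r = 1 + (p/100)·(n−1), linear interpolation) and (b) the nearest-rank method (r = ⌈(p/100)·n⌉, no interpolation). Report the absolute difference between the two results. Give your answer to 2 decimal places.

5.44

n = 10.
(a) r = 3.34; between ranks 3 (42) and 4 (58): 47.44.
(b) the nearest-rank method: rank 3 → 42.
|47.44 − 42| = 5.44.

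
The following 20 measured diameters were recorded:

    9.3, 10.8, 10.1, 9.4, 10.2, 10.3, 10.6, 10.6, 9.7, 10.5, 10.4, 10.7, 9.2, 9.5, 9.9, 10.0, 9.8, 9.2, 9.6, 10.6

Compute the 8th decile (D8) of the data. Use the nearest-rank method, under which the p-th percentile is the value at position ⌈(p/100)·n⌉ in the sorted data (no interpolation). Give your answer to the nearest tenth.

Sorted: 9.2, 9.2, 9.3, 9.4, 9.5, 9.6, 9.7, 9.8, 9.9, 10.0, 10.1, 10.2, 10.3, 10.4, 10.5, 10.6, 10.6, 10.6, 10.7, 10.8.
n = 20.
Position = ⌈80/100 · 20⌉ = ⌈16⌉ = 16.
The value at rank 16 is 10.6.

10.6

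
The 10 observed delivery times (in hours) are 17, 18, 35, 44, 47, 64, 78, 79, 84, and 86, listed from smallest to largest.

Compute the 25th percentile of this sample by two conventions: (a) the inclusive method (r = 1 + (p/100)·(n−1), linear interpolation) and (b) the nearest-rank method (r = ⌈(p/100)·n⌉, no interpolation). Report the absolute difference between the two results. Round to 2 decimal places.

2.25

n = 10.
(a) r = 3.25; between ranks 3 (35) and 4 (44): 37.25.
(b) the nearest-rank method: rank 3 → 35.
|37.25 − 35| = 2.25.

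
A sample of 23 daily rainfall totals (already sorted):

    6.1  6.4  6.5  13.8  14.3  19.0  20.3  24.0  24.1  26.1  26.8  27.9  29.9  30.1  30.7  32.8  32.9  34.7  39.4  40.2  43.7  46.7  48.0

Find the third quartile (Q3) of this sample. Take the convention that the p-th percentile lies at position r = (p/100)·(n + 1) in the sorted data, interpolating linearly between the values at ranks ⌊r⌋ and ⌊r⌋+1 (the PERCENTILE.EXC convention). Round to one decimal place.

34.7

n = 23.
r = (75/100)·(23 + 1) = 18.
r is an integer, so P75 is the value at rank 18: 34.7.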